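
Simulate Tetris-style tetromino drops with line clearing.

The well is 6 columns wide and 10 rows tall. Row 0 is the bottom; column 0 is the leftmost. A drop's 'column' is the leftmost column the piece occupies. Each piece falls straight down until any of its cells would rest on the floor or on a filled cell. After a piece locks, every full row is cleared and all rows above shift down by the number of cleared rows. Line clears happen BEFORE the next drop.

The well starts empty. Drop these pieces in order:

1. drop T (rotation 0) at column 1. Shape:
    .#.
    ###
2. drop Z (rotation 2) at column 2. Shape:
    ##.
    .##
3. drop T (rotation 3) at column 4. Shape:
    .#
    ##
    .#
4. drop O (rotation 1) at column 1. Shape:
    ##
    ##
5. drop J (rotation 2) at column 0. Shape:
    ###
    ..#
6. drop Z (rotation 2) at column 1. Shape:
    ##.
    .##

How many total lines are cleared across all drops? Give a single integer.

Answer: 0

Derivation:
Drop 1: T rot0 at col 1 lands with bottom-row=0; cleared 0 line(s) (total 0); column heights now [0 1 2 1 0 0], max=2
Drop 2: Z rot2 at col 2 lands with bottom-row=1; cleared 0 line(s) (total 0); column heights now [0 1 3 3 2 0], max=3
Drop 3: T rot3 at col 4 lands with bottom-row=1; cleared 0 line(s) (total 0); column heights now [0 1 3 3 3 4], max=4
Drop 4: O rot1 at col 1 lands with bottom-row=3; cleared 0 line(s) (total 0); column heights now [0 5 5 3 3 4], max=5
Drop 5: J rot2 at col 0 lands with bottom-row=5; cleared 0 line(s) (total 0); column heights now [7 7 7 3 3 4], max=7
Drop 6: Z rot2 at col 1 lands with bottom-row=7; cleared 0 line(s) (total 0); column heights now [7 9 9 8 3 4], max=9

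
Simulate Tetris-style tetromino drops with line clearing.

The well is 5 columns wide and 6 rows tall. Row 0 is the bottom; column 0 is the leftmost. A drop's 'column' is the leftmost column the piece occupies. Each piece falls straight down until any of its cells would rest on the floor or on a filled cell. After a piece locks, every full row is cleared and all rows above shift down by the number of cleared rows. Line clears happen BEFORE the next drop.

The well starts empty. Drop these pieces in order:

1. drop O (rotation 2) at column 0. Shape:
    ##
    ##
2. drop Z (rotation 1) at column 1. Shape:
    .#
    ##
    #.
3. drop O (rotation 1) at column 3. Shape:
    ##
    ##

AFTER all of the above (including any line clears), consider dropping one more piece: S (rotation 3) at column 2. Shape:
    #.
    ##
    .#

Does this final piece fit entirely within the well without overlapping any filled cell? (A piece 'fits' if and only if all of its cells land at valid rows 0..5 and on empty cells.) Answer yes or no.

Drop 1: O rot2 at col 0 lands with bottom-row=0; cleared 0 line(s) (total 0); column heights now [2 2 0 0 0], max=2
Drop 2: Z rot1 at col 1 lands with bottom-row=2; cleared 0 line(s) (total 0); column heights now [2 4 5 0 0], max=5
Drop 3: O rot1 at col 3 lands with bottom-row=0; cleared 0 line(s) (total 0); column heights now [2 4 5 2 2], max=5
Test piece S rot3 at col 2 (width 2): heights before test = [2 4 5 2 2]; fits = False

Answer: no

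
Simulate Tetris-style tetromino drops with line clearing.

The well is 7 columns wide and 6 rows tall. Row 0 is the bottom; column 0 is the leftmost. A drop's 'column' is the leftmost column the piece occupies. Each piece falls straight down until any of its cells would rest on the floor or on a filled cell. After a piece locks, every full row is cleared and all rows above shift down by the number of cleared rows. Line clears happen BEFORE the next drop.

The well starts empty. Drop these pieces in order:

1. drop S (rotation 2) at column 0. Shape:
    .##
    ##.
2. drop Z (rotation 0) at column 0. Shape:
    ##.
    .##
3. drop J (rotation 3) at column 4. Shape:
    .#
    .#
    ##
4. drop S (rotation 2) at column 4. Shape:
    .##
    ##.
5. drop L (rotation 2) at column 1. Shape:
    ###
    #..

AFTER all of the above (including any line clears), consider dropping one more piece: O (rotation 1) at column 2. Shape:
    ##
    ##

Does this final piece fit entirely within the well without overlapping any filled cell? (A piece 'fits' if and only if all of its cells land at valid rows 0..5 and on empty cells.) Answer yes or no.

Answer: no

Derivation:
Drop 1: S rot2 at col 0 lands with bottom-row=0; cleared 0 line(s) (total 0); column heights now [1 2 2 0 0 0 0], max=2
Drop 2: Z rot0 at col 0 lands with bottom-row=2; cleared 0 line(s) (total 0); column heights now [4 4 3 0 0 0 0], max=4
Drop 3: J rot3 at col 4 lands with bottom-row=0; cleared 0 line(s) (total 0); column heights now [4 4 3 0 1 3 0], max=4
Drop 4: S rot2 at col 4 lands with bottom-row=3; cleared 0 line(s) (total 0); column heights now [4 4 3 0 4 5 5], max=5
Drop 5: L rot2 at col 1 lands with bottom-row=4; cleared 0 line(s) (total 0); column heights now [4 6 6 6 4 5 5], max=6
Test piece O rot1 at col 2 (width 2): heights before test = [4 6 6 6 4 5 5]; fits = False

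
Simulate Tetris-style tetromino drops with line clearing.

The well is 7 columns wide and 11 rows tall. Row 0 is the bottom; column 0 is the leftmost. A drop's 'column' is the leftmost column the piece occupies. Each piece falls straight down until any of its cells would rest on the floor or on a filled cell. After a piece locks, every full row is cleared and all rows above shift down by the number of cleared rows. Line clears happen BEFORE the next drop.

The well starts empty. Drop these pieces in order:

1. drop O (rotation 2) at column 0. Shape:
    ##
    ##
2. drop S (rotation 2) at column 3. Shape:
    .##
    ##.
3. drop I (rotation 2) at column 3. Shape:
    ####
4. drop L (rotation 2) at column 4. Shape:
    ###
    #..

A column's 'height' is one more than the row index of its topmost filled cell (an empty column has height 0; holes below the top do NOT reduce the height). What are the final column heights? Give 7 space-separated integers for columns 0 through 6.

Drop 1: O rot2 at col 0 lands with bottom-row=0; cleared 0 line(s) (total 0); column heights now [2 2 0 0 0 0 0], max=2
Drop 2: S rot2 at col 3 lands with bottom-row=0; cleared 0 line(s) (total 0); column heights now [2 2 0 1 2 2 0], max=2
Drop 3: I rot2 at col 3 lands with bottom-row=2; cleared 0 line(s) (total 0); column heights now [2 2 0 3 3 3 3], max=3
Drop 4: L rot2 at col 4 lands with bottom-row=3; cleared 0 line(s) (total 0); column heights now [2 2 0 3 5 5 5], max=5

Answer: 2 2 0 3 5 5 5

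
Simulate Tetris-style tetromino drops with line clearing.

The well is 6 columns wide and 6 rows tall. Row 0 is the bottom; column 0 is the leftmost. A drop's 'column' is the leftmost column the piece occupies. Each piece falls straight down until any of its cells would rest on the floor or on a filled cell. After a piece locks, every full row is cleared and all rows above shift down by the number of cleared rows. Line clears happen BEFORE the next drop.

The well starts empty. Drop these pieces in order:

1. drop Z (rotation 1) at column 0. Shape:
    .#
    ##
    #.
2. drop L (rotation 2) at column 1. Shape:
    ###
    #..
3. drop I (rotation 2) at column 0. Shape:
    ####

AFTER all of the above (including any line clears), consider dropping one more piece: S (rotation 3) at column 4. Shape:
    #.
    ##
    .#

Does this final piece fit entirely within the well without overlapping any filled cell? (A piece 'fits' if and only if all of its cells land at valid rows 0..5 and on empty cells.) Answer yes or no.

Drop 1: Z rot1 at col 0 lands with bottom-row=0; cleared 0 line(s) (total 0); column heights now [2 3 0 0 0 0], max=3
Drop 2: L rot2 at col 1 lands with bottom-row=3; cleared 0 line(s) (total 0); column heights now [2 5 5 5 0 0], max=5
Drop 3: I rot2 at col 0 lands with bottom-row=5; cleared 0 line(s) (total 0); column heights now [6 6 6 6 0 0], max=6
Test piece S rot3 at col 4 (width 2): heights before test = [6 6 6 6 0 0]; fits = True

Answer: yes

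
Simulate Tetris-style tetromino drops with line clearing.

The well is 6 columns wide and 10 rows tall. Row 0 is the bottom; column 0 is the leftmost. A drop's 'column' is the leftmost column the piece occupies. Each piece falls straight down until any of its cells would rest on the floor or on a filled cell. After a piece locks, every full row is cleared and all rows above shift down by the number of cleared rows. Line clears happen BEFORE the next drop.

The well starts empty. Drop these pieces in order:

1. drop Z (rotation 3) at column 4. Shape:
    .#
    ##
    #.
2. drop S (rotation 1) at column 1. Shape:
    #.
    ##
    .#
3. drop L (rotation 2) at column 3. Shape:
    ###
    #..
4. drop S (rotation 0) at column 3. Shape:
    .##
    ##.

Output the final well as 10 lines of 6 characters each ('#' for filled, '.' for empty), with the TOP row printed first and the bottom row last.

Answer: ......
......
......
......
....##
...##.
...###
.#.#.#
.##.##
..#.#.

Derivation:
Drop 1: Z rot3 at col 4 lands with bottom-row=0; cleared 0 line(s) (total 0); column heights now [0 0 0 0 2 3], max=3
Drop 2: S rot1 at col 1 lands with bottom-row=0; cleared 0 line(s) (total 0); column heights now [0 3 2 0 2 3], max=3
Drop 3: L rot2 at col 3 lands with bottom-row=2; cleared 0 line(s) (total 0); column heights now [0 3 2 4 4 4], max=4
Drop 4: S rot0 at col 3 lands with bottom-row=4; cleared 0 line(s) (total 0); column heights now [0 3 2 5 6 6], max=6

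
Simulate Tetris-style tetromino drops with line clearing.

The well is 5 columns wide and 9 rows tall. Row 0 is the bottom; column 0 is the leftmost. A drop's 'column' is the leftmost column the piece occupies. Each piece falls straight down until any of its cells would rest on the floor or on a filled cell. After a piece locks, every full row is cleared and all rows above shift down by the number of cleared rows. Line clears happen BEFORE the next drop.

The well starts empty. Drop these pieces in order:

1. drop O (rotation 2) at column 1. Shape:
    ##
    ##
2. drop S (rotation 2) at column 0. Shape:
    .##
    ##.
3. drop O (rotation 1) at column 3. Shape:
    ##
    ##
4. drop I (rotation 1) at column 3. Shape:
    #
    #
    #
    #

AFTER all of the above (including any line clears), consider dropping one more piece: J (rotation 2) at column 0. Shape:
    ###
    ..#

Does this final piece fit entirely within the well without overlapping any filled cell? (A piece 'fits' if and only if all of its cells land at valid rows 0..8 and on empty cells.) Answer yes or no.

Drop 1: O rot2 at col 1 lands with bottom-row=0; cleared 0 line(s) (total 0); column heights now [0 2 2 0 0], max=2
Drop 2: S rot2 at col 0 lands with bottom-row=2; cleared 0 line(s) (total 0); column heights now [3 4 4 0 0], max=4
Drop 3: O rot1 at col 3 lands with bottom-row=0; cleared 0 line(s) (total 0); column heights now [3 4 4 2 2], max=4
Drop 4: I rot1 at col 3 lands with bottom-row=2; cleared 0 line(s) (total 0); column heights now [3 4 4 6 2], max=6
Test piece J rot2 at col 0 (width 3): heights before test = [3 4 4 6 2]; fits = True

Answer: yes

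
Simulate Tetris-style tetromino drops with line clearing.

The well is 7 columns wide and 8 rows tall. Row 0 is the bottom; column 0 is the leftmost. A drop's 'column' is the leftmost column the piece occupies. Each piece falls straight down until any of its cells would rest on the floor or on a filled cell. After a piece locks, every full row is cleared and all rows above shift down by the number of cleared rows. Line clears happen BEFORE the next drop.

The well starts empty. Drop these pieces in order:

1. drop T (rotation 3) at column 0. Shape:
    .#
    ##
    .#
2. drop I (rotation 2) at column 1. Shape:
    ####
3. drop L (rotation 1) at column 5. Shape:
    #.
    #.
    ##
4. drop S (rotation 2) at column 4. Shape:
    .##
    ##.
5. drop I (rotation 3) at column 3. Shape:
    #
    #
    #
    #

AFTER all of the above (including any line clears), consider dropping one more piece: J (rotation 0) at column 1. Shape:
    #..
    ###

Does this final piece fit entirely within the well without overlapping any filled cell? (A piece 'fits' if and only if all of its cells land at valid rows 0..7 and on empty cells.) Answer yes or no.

Drop 1: T rot3 at col 0 lands with bottom-row=0; cleared 0 line(s) (total 0); column heights now [2 3 0 0 0 0 0], max=3
Drop 2: I rot2 at col 1 lands with bottom-row=3; cleared 0 line(s) (total 0); column heights now [2 4 4 4 4 0 0], max=4
Drop 3: L rot1 at col 5 lands with bottom-row=0; cleared 0 line(s) (total 0); column heights now [2 4 4 4 4 3 1], max=4
Drop 4: S rot2 at col 4 lands with bottom-row=4; cleared 0 line(s) (total 0); column heights now [2 4 4 4 5 6 6], max=6
Drop 5: I rot3 at col 3 lands with bottom-row=4; cleared 0 line(s) (total 0); column heights now [2 4 4 8 5 6 6], max=8
Test piece J rot0 at col 1 (width 3): heights before test = [2 4 4 8 5 6 6]; fits = False

Answer: no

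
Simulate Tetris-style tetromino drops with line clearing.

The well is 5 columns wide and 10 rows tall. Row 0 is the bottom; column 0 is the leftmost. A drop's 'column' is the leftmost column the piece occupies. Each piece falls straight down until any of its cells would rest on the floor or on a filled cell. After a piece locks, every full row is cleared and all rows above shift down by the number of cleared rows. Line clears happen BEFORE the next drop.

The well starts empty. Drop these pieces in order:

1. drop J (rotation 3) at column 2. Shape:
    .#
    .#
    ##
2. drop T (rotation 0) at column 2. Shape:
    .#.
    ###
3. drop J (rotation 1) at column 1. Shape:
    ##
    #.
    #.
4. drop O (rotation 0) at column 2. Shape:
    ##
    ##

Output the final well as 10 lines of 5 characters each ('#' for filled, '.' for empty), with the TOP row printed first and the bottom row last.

Answer: .....
.....
.....
..##.
..##.
.###.
.####
.#.#.
...#.
..##.

Derivation:
Drop 1: J rot3 at col 2 lands with bottom-row=0; cleared 0 line(s) (total 0); column heights now [0 0 1 3 0], max=3
Drop 2: T rot0 at col 2 lands with bottom-row=3; cleared 0 line(s) (total 0); column heights now [0 0 4 5 4], max=5
Drop 3: J rot1 at col 1 lands with bottom-row=2; cleared 0 line(s) (total 0); column heights now [0 5 5 5 4], max=5
Drop 4: O rot0 at col 2 lands with bottom-row=5; cleared 0 line(s) (total 0); column heights now [0 5 7 7 4], max=7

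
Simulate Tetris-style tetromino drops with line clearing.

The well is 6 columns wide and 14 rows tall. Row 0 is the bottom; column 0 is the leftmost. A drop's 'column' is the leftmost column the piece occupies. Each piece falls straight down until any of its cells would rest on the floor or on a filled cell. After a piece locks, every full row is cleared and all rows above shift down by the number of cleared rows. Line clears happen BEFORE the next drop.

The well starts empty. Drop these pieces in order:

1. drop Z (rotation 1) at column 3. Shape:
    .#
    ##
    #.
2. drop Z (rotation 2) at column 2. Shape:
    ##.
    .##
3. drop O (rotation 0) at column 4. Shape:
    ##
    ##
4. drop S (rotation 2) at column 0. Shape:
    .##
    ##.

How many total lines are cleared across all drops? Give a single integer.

Answer: 1

Derivation:
Drop 1: Z rot1 at col 3 lands with bottom-row=0; cleared 0 line(s) (total 0); column heights now [0 0 0 2 3 0], max=3
Drop 2: Z rot2 at col 2 lands with bottom-row=3; cleared 0 line(s) (total 0); column heights now [0 0 5 5 4 0], max=5
Drop 3: O rot0 at col 4 lands with bottom-row=4; cleared 0 line(s) (total 0); column heights now [0 0 5 5 6 6], max=6
Drop 4: S rot2 at col 0 lands with bottom-row=4; cleared 1 line(s) (total 1); column heights now [0 5 5 4 5 5], max=5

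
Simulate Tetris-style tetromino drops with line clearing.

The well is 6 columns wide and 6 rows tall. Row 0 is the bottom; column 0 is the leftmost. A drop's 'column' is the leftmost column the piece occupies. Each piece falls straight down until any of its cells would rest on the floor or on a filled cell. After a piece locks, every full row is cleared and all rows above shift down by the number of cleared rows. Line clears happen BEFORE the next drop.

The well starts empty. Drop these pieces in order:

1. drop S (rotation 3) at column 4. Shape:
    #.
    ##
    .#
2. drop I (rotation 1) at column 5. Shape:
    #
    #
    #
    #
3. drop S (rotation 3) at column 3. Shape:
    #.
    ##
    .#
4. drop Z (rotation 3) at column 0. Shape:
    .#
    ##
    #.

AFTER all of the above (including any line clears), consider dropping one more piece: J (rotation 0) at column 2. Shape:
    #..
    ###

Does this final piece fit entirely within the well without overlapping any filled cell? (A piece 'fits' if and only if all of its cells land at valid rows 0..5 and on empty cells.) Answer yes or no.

Drop 1: S rot3 at col 4 lands with bottom-row=0; cleared 0 line(s) (total 0); column heights now [0 0 0 0 3 2], max=3
Drop 2: I rot1 at col 5 lands with bottom-row=2; cleared 0 line(s) (total 0); column heights now [0 0 0 0 3 6], max=6
Drop 3: S rot3 at col 3 lands with bottom-row=3; cleared 0 line(s) (total 0); column heights now [0 0 0 6 5 6], max=6
Drop 4: Z rot3 at col 0 lands with bottom-row=0; cleared 0 line(s) (total 0); column heights now [2 3 0 6 5 6], max=6
Test piece J rot0 at col 2 (width 3): heights before test = [2 3 0 6 5 6]; fits = False

Answer: no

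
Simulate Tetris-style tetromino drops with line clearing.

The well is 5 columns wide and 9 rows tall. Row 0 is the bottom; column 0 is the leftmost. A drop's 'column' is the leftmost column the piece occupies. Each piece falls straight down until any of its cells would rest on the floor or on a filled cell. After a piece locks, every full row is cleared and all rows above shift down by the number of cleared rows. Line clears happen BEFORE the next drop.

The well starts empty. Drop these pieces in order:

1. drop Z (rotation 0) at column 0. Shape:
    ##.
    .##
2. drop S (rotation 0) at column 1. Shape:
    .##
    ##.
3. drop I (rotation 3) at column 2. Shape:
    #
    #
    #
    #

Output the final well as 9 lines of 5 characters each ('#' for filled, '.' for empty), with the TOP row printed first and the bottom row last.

Answer: .....
..#..
..#..
..#..
..#..
..##.
.##..
##...
.##..

Derivation:
Drop 1: Z rot0 at col 0 lands with bottom-row=0; cleared 0 line(s) (total 0); column heights now [2 2 1 0 0], max=2
Drop 2: S rot0 at col 1 lands with bottom-row=2; cleared 0 line(s) (total 0); column heights now [2 3 4 4 0], max=4
Drop 3: I rot3 at col 2 lands with bottom-row=4; cleared 0 line(s) (total 0); column heights now [2 3 8 4 0], max=8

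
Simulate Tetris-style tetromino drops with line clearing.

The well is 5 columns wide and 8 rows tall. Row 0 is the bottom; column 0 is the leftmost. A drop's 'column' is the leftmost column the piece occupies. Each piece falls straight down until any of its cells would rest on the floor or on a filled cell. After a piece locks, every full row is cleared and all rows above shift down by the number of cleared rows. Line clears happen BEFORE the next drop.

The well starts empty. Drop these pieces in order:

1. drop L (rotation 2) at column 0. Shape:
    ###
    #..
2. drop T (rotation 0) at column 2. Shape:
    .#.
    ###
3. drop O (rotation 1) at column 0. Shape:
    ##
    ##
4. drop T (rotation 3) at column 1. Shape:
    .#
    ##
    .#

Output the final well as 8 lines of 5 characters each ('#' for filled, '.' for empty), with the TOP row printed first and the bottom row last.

Drop 1: L rot2 at col 0 lands with bottom-row=0; cleared 0 line(s) (total 0); column heights now [2 2 2 0 0], max=2
Drop 2: T rot0 at col 2 lands with bottom-row=2; cleared 0 line(s) (total 0); column heights now [2 2 3 4 3], max=4
Drop 3: O rot1 at col 0 lands with bottom-row=2; cleared 1 line(s) (total 1); column heights now [3 3 2 3 0], max=3
Drop 4: T rot3 at col 1 lands with bottom-row=2; cleared 0 line(s) (total 1); column heights now [3 4 5 3 0], max=5

Answer: .....
.....
.....
..#..
.##..
####.
###..
#....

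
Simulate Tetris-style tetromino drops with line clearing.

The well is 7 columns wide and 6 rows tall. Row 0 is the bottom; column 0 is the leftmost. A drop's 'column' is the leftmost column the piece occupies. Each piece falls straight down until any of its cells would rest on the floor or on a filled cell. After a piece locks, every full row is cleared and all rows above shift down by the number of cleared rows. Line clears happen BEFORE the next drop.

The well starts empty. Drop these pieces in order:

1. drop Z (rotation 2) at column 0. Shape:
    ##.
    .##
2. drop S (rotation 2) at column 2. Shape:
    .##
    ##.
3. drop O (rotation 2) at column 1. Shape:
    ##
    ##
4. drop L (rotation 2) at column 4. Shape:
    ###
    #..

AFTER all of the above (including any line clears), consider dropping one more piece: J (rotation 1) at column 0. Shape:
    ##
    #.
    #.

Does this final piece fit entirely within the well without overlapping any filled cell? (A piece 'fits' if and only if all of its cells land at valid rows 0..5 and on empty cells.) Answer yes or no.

Answer: yes

Derivation:
Drop 1: Z rot2 at col 0 lands with bottom-row=0; cleared 0 line(s) (total 0); column heights now [2 2 1 0 0 0 0], max=2
Drop 2: S rot2 at col 2 lands with bottom-row=1; cleared 0 line(s) (total 0); column heights now [2 2 2 3 3 0 0], max=3
Drop 3: O rot2 at col 1 lands with bottom-row=2; cleared 0 line(s) (total 0); column heights now [2 4 4 3 3 0 0], max=4
Drop 4: L rot2 at col 4 lands with bottom-row=3; cleared 0 line(s) (total 0); column heights now [2 4 4 3 5 5 5], max=5
Test piece J rot1 at col 0 (width 2): heights before test = [2 4 4 3 5 5 5]; fits = True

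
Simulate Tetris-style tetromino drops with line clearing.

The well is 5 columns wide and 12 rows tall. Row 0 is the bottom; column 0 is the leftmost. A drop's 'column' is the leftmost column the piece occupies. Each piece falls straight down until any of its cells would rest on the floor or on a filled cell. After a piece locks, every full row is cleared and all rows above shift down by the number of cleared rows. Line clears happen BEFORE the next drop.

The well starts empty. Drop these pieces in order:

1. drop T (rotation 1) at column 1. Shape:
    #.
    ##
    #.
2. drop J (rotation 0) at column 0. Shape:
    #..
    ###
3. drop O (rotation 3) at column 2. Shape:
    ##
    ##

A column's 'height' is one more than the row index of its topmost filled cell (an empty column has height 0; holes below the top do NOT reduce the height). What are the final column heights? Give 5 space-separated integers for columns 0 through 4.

Drop 1: T rot1 at col 1 lands with bottom-row=0; cleared 0 line(s) (total 0); column heights now [0 3 2 0 0], max=3
Drop 2: J rot0 at col 0 lands with bottom-row=3; cleared 0 line(s) (total 0); column heights now [5 4 4 0 0], max=5
Drop 3: O rot3 at col 2 lands with bottom-row=4; cleared 0 line(s) (total 0); column heights now [5 4 6 6 0], max=6

Answer: 5 4 6 6 0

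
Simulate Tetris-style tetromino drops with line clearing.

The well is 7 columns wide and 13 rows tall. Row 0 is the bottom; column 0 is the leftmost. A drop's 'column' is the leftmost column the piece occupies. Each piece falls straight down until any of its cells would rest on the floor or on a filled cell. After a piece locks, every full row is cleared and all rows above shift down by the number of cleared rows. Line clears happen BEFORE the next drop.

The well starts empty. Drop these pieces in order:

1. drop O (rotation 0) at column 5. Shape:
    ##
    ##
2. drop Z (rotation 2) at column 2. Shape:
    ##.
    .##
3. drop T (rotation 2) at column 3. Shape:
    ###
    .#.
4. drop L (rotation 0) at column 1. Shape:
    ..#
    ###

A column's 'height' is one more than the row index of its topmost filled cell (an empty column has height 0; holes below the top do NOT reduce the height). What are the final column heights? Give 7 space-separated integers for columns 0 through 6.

Answer: 0 4 4 5 3 3 2

Derivation:
Drop 1: O rot0 at col 5 lands with bottom-row=0; cleared 0 line(s) (total 0); column heights now [0 0 0 0 0 2 2], max=2
Drop 2: Z rot2 at col 2 lands with bottom-row=0; cleared 0 line(s) (total 0); column heights now [0 0 2 2 1 2 2], max=2
Drop 3: T rot2 at col 3 lands with bottom-row=1; cleared 0 line(s) (total 0); column heights now [0 0 2 3 3 3 2], max=3
Drop 4: L rot0 at col 1 lands with bottom-row=3; cleared 0 line(s) (total 0); column heights now [0 4 4 5 3 3 2], max=5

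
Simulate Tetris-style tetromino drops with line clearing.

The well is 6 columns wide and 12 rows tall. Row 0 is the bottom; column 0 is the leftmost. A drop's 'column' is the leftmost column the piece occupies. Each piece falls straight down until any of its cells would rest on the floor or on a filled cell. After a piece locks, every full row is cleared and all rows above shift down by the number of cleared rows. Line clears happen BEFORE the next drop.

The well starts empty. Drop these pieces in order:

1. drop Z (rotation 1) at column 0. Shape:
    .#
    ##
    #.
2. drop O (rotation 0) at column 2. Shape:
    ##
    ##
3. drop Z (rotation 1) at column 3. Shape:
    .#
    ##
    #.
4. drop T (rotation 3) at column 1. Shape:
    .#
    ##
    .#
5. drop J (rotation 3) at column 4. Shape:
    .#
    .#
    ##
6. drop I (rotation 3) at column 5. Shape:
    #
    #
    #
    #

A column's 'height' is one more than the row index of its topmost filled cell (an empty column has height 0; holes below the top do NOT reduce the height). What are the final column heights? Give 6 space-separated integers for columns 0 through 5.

Answer: 2 4 5 4 6 12

Derivation:
Drop 1: Z rot1 at col 0 lands with bottom-row=0; cleared 0 line(s) (total 0); column heights now [2 3 0 0 0 0], max=3
Drop 2: O rot0 at col 2 lands with bottom-row=0; cleared 0 line(s) (total 0); column heights now [2 3 2 2 0 0], max=3
Drop 3: Z rot1 at col 3 lands with bottom-row=2; cleared 0 line(s) (total 0); column heights now [2 3 2 4 5 0], max=5
Drop 4: T rot3 at col 1 lands with bottom-row=2; cleared 0 line(s) (total 0); column heights now [2 4 5 4 5 0], max=5
Drop 5: J rot3 at col 4 lands with bottom-row=5; cleared 0 line(s) (total 0); column heights now [2 4 5 4 6 8], max=8
Drop 6: I rot3 at col 5 lands with bottom-row=8; cleared 0 line(s) (total 0); column heights now [2 4 5 4 6 12], max=12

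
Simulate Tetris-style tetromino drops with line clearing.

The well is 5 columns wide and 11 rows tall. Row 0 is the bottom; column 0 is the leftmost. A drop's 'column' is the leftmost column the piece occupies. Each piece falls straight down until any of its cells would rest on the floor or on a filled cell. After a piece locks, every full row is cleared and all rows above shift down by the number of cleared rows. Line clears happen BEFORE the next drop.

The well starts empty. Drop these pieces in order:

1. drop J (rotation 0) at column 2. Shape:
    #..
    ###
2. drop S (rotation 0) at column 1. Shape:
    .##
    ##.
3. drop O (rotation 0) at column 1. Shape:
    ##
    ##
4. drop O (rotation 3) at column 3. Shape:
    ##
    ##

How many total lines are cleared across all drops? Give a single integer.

Drop 1: J rot0 at col 2 lands with bottom-row=0; cleared 0 line(s) (total 0); column heights now [0 0 2 1 1], max=2
Drop 2: S rot0 at col 1 lands with bottom-row=2; cleared 0 line(s) (total 0); column heights now [0 3 4 4 1], max=4
Drop 3: O rot0 at col 1 lands with bottom-row=4; cleared 0 line(s) (total 0); column heights now [0 6 6 4 1], max=6
Drop 4: O rot3 at col 3 lands with bottom-row=4; cleared 0 line(s) (total 0); column heights now [0 6 6 6 6], max=6

Answer: 0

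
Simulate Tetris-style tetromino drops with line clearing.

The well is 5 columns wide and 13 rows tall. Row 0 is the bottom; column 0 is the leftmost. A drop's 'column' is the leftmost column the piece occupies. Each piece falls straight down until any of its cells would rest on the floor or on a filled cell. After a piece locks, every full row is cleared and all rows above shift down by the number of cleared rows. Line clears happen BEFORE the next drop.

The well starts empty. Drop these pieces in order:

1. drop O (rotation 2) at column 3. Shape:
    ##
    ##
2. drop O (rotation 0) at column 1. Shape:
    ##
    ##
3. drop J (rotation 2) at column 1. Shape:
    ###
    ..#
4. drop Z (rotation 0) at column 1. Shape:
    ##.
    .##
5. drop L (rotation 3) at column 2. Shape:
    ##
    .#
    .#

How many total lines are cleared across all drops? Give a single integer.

Answer: 0

Derivation:
Drop 1: O rot2 at col 3 lands with bottom-row=0; cleared 0 line(s) (total 0); column heights now [0 0 0 2 2], max=2
Drop 2: O rot0 at col 1 lands with bottom-row=0; cleared 0 line(s) (total 0); column heights now [0 2 2 2 2], max=2
Drop 3: J rot2 at col 1 lands with bottom-row=2; cleared 0 line(s) (total 0); column heights now [0 4 4 4 2], max=4
Drop 4: Z rot0 at col 1 lands with bottom-row=4; cleared 0 line(s) (total 0); column heights now [0 6 6 5 2], max=6
Drop 5: L rot3 at col 2 lands with bottom-row=5; cleared 0 line(s) (total 0); column heights now [0 6 8 8 2], max=8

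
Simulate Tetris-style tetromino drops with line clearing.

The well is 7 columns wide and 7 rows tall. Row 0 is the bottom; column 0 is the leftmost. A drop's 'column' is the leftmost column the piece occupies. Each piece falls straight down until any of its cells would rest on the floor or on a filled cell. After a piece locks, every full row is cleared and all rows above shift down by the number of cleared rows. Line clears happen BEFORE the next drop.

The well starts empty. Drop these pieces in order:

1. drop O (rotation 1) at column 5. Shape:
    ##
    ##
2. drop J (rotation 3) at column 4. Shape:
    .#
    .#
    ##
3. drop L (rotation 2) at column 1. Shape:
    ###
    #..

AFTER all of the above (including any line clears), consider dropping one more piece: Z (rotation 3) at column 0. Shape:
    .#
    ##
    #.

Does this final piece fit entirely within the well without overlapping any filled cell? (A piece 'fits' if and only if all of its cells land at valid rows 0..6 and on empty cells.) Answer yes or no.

Drop 1: O rot1 at col 5 lands with bottom-row=0; cleared 0 line(s) (total 0); column heights now [0 0 0 0 0 2 2], max=2
Drop 2: J rot3 at col 4 lands with bottom-row=2; cleared 0 line(s) (total 0); column heights now [0 0 0 0 3 5 2], max=5
Drop 3: L rot2 at col 1 lands with bottom-row=0; cleared 0 line(s) (total 0); column heights now [0 2 2 2 3 5 2], max=5
Test piece Z rot3 at col 0 (width 2): heights before test = [0 2 2 2 3 5 2]; fits = True

Answer: yes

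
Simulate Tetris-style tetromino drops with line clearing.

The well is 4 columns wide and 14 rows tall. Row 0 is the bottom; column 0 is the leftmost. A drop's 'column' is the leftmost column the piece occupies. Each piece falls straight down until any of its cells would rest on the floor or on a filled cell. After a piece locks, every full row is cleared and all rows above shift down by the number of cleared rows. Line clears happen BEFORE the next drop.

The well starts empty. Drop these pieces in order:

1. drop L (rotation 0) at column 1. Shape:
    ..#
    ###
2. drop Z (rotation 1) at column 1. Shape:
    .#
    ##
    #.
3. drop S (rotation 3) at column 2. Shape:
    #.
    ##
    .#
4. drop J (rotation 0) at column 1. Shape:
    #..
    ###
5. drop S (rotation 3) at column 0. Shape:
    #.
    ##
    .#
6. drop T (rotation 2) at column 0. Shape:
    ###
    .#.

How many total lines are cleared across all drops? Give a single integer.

Answer: 0

Derivation:
Drop 1: L rot0 at col 1 lands with bottom-row=0; cleared 0 line(s) (total 0); column heights now [0 1 1 2], max=2
Drop 2: Z rot1 at col 1 lands with bottom-row=1; cleared 0 line(s) (total 0); column heights now [0 3 4 2], max=4
Drop 3: S rot3 at col 2 lands with bottom-row=3; cleared 0 line(s) (total 0); column heights now [0 3 6 5], max=6
Drop 4: J rot0 at col 1 lands with bottom-row=6; cleared 0 line(s) (total 0); column heights now [0 8 7 7], max=8
Drop 5: S rot3 at col 0 lands with bottom-row=8; cleared 0 line(s) (total 0); column heights now [11 10 7 7], max=11
Drop 6: T rot2 at col 0 lands with bottom-row=10; cleared 0 line(s) (total 0); column heights now [12 12 12 7], max=12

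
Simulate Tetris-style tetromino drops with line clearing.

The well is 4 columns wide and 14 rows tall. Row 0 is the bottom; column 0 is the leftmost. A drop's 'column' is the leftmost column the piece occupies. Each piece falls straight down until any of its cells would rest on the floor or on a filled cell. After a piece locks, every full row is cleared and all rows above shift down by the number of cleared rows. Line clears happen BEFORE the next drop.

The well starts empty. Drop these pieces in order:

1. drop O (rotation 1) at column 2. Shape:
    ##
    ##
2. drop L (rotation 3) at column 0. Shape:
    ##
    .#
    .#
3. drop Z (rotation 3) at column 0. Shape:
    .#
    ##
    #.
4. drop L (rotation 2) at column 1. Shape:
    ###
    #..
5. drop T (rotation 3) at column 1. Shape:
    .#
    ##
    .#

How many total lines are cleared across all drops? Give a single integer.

Answer: 0

Derivation:
Drop 1: O rot1 at col 2 lands with bottom-row=0; cleared 0 line(s) (total 0); column heights now [0 0 2 2], max=2
Drop 2: L rot3 at col 0 lands with bottom-row=0; cleared 0 line(s) (total 0); column heights now [3 3 2 2], max=3
Drop 3: Z rot3 at col 0 lands with bottom-row=3; cleared 0 line(s) (total 0); column heights now [5 6 2 2], max=6
Drop 4: L rot2 at col 1 lands with bottom-row=6; cleared 0 line(s) (total 0); column heights now [5 8 8 8], max=8
Drop 5: T rot3 at col 1 lands with bottom-row=8; cleared 0 line(s) (total 0); column heights now [5 10 11 8], max=11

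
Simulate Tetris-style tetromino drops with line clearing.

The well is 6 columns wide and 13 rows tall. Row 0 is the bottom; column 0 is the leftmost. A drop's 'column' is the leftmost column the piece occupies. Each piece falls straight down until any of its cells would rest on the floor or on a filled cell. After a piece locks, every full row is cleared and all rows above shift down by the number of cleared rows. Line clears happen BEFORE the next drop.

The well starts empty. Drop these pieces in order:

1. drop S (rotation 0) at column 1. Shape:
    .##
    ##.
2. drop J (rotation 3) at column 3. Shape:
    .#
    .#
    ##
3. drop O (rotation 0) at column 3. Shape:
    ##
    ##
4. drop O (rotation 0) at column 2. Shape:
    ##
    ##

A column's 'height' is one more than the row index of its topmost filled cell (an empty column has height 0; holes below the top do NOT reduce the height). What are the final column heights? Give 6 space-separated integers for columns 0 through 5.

Drop 1: S rot0 at col 1 lands with bottom-row=0; cleared 0 line(s) (total 0); column heights now [0 1 2 2 0 0], max=2
Drop 2: J rot3 at col 3 lands with bottom-row=2; cleared 0 line(s) (total 0); column heights now [0 1 2 3 5 0], max=5
Drop 3: O rot0 at col 3 lands with bottom-row=5; cleared 0 line(s) (total 0); column heights now [0 1 2 7 7 0], max=7
Drop 4: O rot0 at col 2 lands with bottom-row=7; cleared 0 line(s) (total 0); column heights now [0 1 9 9 7 0], max=9

Answer: 0 1 9 9 7 0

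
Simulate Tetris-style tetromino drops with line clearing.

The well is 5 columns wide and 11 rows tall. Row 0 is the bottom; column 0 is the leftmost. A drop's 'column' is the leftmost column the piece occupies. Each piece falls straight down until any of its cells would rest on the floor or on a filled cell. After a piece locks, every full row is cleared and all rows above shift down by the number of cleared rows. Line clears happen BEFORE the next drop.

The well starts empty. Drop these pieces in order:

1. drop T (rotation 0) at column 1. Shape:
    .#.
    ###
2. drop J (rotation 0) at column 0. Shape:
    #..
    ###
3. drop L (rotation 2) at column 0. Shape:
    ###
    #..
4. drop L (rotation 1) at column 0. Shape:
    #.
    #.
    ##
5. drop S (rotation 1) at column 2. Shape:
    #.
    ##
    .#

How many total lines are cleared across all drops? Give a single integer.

Drop 1: T rot0 at col 1 lands with bottom-row=0; cleared 0 line(s) (total 0); column heights now [0 1 2 1 0], max=2
Drop 2: J rot0 at col 0 lands with bottom-row=2; cleared 0 line(s) (total 0); column heights now [4 3 3 1 0], max=4
Drop 3: L rot2 at col 0 lands with bottom-row=4; cleared 0 line(s) (total 0); column heights now [6 6 6 1 0], max=6
Drop 4: L rot1 at col 0 lands with bottom-row=6; cleared 0 line(s) (total 0); column heights now [9 7 6 1 0], max=9
Drop 5: S rot1 at col 2 lands with bottom-row=5; cleared 0 line(s) (total 0); column heights now [9 7 8 7 0], max=9

Answer: 0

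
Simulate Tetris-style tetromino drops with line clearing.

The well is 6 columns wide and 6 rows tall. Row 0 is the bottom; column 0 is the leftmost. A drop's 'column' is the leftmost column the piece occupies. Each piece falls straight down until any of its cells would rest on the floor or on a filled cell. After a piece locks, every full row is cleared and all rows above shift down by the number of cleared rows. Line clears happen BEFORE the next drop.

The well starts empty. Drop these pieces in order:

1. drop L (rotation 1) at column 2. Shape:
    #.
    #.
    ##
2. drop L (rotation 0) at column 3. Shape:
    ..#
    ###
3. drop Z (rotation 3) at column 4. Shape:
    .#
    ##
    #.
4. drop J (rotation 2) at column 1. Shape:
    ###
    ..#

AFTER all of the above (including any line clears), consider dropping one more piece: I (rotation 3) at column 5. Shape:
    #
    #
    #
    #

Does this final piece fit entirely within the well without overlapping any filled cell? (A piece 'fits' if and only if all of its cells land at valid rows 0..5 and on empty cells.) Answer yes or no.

Answer: no

Derivation:
Drop 1: L rot1 at col 2 lands with bottom-row=0; cleared 0 line(s) (total 0); column heights now [0 0 3 1 0 0], max=3
Drop 2: L rot0 at col 3 lands with bottom-row=1; cleared 0 line(s) (total 0); column heights now [0 0 3 2 2 3], max=3
Drop 3: Z rot3 at col 4 lands with bottom-row=2; cleared 0 line(s) (total 0); column heights now [0 0 3 2 4 5], max=5
Drop 4: J rot2 at col 1 lands with bottom-row=2; cleared 0 line(s) (total 0); column heights now [0 4 4 4 4 5], max=5
Test piece I rot3 at col 5 (width 1): heights before test = [0 4 4 4 4 5]; fits = False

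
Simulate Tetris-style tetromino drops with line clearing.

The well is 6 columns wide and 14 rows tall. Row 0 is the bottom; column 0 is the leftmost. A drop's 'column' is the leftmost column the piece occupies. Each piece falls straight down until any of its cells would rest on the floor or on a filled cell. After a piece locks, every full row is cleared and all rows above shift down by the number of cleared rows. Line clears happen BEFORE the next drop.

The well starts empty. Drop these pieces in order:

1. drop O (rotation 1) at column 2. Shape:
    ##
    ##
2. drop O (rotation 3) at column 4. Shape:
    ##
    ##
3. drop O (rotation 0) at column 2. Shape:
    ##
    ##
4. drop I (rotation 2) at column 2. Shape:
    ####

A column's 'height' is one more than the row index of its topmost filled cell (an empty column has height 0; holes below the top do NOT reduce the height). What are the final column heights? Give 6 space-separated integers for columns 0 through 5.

Drop 1: O rot1 at col 2 lands with bottom-row=0; cleared 0 line(s) (total 0); column heights now [0 0 2 2 0 0], max=2
Drop 2: O rot3 at col 4 lands with bottom-row=0; cleared 0 line(s) (total 0); column heights now [0 0 2 2 2 2], max=2
Drop 3: O rot0 at col 2 lands with bottom-row=2; cleared 0 line(s) (total 0); column heights now [0 0 4 4 2 2], max=4
Drop 4: I rot2 at col 2 lands with bottom-row=4; cleared 0 line(s) (total 0); column heights now [0 0 5 5 5 5], max=5

Answer: 0 0 5 5 5 5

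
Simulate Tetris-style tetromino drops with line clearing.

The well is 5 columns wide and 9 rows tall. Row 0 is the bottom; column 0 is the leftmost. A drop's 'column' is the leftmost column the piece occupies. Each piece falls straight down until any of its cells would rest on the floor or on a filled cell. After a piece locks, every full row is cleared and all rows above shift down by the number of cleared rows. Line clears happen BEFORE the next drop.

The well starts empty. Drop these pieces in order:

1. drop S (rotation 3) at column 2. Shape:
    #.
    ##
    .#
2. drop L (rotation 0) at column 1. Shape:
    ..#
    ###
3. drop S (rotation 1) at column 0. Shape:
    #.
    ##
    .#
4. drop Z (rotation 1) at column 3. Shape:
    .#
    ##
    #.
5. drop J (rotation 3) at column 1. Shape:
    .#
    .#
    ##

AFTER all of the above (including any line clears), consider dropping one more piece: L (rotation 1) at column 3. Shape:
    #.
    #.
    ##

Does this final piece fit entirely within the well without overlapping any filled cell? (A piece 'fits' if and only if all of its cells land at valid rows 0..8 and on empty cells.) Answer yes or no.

Drop 1: S rot3 at col 2 lands with bottom-row=0; cleared 0 line(s) (total 0); column heights now [0 0 3 2 0], max=3
Drop 2: L rot0 at col 1 lands with bottom-row=3; cleared 0 line(s) (total 0); column heights now [0 4 4 5 0], max=5
Drop 3: S rot1 at col 0 lands with bottom-row=4; cleared 0 line(s) (total 0); column heights now [7 6 4 5 0], max=7
Drop 4: Z rot1 at col 3 lands with bottom-row=5; cleared 0 line(s) (total 0); column heights now [7 6 4 7 8], max=8
Drop 5: J rot3 at col 1 lands with bottom-row=6; cleared 1 line(s) (total 1); column heights now [6 6 8 6 7], max=8
Test piece L rot1 at col 3 (width 2): heights before test = [6 6 8 6 7]; fits = False

Answer: no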